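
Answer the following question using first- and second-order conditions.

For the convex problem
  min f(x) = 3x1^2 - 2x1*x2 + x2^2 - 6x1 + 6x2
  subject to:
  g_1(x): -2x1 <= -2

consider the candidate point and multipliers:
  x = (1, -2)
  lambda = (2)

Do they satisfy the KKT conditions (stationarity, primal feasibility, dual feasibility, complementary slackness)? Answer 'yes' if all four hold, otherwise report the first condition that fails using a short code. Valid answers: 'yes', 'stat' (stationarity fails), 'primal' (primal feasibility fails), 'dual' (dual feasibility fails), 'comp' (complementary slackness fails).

Gradient of f: grad f(x) = Q x + c = (4, 0)
Constraint values g_i(x) = a_i^T x - b_i:
  g_1((1, -2)) = 0
Stationarity residual: grad f(x) + sum_i lambda_i a_i = (0, 0)
  -> stationarity OK
Primal feasibility (all g_i <= 0): OK
Dual feasibility (all lambda_i >= 0): OK
Complementary slackness (lambda_i * g_i(x) = 0 for all i): OK

Verdict: yes, KKT holds.

yes


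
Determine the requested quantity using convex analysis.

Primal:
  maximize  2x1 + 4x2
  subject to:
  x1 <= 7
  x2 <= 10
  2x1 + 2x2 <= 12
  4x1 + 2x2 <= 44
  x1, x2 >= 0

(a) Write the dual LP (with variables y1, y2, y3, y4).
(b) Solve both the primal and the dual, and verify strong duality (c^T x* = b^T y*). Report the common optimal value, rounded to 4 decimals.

The standard primal-dual pair for 'max c^T x s.t. A x <= b, x >= 0' is:
  Dual:  min b^T y  s.t.  A^T y >= c,  y >= 0.

So the dual LP is:
  minimize  7y1 + 10y2 + 12y3 + 44y4
  subject to:
    y1 + 2y3 + 4y4 >= 2
    y2 + 2y3 + 2y4 >= 4
    y1, y2, y3, y4 >= 0

Solving the primal: x* = (0, 6).
  primal value c^T x* = 24.
Solving the dual: y* = (0, 0, 2, 0).
  dual value b^T y* = 24.
Strong duality: c^T x* = b^T y*. Confirmed.

24


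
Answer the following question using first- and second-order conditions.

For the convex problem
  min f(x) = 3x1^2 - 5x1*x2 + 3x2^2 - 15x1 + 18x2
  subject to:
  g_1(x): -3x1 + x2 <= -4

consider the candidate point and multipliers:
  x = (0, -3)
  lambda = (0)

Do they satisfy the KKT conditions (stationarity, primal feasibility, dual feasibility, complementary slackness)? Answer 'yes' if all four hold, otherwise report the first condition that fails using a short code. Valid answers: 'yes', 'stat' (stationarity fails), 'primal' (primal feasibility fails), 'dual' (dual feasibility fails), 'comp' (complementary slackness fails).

Gradient of f: grad f(x) = Q x + c = (0, 0)
Constraint values g_i(x) = a_i^T x - b_i:
  g_1((0, -3)) = 1
Stationarity residual: grad f(x) + sum_i lambda_i a_i = (0, 0)
  -> stationarity OK
Primal feasibility (all g_i <= 0): FAILS
Dual feasibility (all lambda_i >= 0): OK
Complementary slackness (lambda_i * g_i(x) = 0 for all i): OK

Verdict: the first failing condition is primal_feasibility -> primal.

primal


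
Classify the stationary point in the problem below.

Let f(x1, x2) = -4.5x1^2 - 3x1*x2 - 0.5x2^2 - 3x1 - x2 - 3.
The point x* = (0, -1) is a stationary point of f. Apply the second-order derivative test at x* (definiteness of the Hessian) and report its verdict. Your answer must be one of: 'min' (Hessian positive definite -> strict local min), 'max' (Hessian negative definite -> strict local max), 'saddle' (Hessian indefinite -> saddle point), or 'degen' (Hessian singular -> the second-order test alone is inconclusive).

Compute the Hessian H = grad^2 f:
  H = [[-9, -3], [-3, -1]]
Verify stationarity: grad f(x*) = H x* + g = (0, 0).
Eigenvalues of H: -10, 0.
H has a zero eigenvalue (singular; negative semidefinite but not definite), so H is neither positive definite, negative definite, nor indefinite. The second-order test alone is inconclusive -> degen.
(Indeed, f is constant along the null direction of H through x*, so x* is not a strict local extremum.)

degen


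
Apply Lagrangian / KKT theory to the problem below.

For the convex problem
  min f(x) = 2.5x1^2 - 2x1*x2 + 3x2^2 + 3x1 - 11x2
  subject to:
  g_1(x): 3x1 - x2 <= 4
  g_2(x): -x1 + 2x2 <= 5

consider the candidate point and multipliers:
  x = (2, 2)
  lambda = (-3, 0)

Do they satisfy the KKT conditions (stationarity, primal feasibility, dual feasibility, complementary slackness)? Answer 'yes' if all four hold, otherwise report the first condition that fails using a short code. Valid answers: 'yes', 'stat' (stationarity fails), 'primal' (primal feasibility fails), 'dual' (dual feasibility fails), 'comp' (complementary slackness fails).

Gradient of f: grad f(x) = Q x + c = (9, -3)
Constraint values g_i(x) = a_i^T x - b_i:
  g_1((2, 2)) = 0
  g_2((2, 2)) = -3
Stationarity residual: grad f(x) + sum_i lambda_i a_i = (0, 0)
  -> stationarity OK
Primal feasibility (all g_i <= 0): OK
Dual feasibility (all lambda_i >= 0): FAILS
Complementary slackness (lambda_i * g_i(x) = 0 for all i): OK

Verdict: the first failing condition is dual_feasibility -> dual.

dual


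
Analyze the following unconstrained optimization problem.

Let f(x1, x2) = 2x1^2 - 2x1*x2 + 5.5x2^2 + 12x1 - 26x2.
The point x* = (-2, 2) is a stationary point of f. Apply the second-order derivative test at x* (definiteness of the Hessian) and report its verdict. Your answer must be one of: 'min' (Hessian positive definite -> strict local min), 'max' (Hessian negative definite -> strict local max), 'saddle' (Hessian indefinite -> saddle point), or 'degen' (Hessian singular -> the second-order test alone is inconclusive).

Compute the Hessian H = grad^2 f:
  H = [[4, -2], [-2, 11]]
Verify stationarity: grad f(x*) = H x* + g = (0, 0).
Eigenvalues of H: 3.4689, 11.5311.
Both eigenvalues > 0, so H is positive definite -> x* is a strict local min.

min


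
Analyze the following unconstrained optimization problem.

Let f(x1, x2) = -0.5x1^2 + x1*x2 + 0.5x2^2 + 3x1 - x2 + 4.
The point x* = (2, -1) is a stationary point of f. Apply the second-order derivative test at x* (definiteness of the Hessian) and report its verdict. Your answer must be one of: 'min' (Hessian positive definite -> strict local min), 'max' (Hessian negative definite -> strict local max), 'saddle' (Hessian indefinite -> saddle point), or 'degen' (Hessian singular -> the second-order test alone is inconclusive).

Compute the Hessian H = grad^2 f:
  H = [[-1, 1], [1, 1]]
Verify stationarity: grad f(x*) = H x* + g = (0, 0).
Eigenvalues of H: -1.4142, 1.4142.
Eigenvalues have mixed signs, so H is indefinite -> x* is a saddle point.

saddle


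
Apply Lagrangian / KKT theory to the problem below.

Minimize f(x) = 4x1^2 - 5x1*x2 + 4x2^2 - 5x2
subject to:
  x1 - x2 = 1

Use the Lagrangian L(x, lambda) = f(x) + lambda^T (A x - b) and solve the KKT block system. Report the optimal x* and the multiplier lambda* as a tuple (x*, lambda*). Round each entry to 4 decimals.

Form the Lagrangian:
  L(x, lambda) = (1/2) x^T Q x + c^T x + lambda^T (A x - b)
Stationarity (grad_x L = 0): Q x + c + A^T lambda = 0.
Primal feasibility: A x = b.

This gives the KKT block system:
  [ Q   A^T ] [ x     ]   [-c ]
  [ A    0  ] [ lambda ] = [ b ]

Solving the linear system:
  x*      = (1.3333, 0.3333)
  lambda* = (-9)
  f(x*)   = 3.6667

x* = (1.3333, 0.3333), lambda* = (-9)


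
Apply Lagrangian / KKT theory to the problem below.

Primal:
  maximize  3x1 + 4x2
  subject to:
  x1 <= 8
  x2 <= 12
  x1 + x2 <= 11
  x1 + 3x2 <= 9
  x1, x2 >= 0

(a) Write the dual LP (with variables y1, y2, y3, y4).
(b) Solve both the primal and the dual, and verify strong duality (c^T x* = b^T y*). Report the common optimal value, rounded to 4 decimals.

The standard primal-dual pair for 'max c^T x s.t. A x <= b, x >= 0' is:
  Dual:  min b^T y  s.t.  A^T y >= c,  y >= 0.

So the dual LP is:
  minimize  8y1 + 12y2 + 11y3 + 9y4
  subject to:
    y1 + y3 + y4 >= 3
    y2 + y3 + 3y4 >= 4
    y1, y2, y3, y4 >= 0

Solving the primal: x* = (8, 0.3333).
  primal value c^T x* = 25.3333.
Solving the dual: y* = (1.6667, 0, 0, 1.3333).
  dual value b^T y* = 25.3333.
Strong duality: c^T x* = b^T y*. Confirmed.

25.3333


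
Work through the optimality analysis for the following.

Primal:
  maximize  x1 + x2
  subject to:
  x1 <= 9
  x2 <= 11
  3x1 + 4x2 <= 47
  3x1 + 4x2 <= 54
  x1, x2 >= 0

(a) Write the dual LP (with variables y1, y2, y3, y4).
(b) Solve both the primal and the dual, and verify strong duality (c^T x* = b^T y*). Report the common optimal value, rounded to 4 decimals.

The standard primal-dual pair for 'max c^T x s.t. A x <= b, x >= 0' is:
  Dual:  min b^T y  s.t.  A^T y >= c,  y >= 0.

So the dual LP is:
  minimize  9y1 + 11y2 + 47y3 + 54y4
  subject to:
    y1 + 3y3 + 3y4 >= 1
    y2 + 4y3 + 4y4 >= 1
    y1, y2, y3, y4 >= 0

Solving the primal: x* = (9, 5).
  primal value c^T x* = 14.
Solving the dual: y* = (0.25, 0, 0.25, 0).
  dual value b^T y* = 14.
Strong duality: c^T x* = b^T y*. Confirmed.

14


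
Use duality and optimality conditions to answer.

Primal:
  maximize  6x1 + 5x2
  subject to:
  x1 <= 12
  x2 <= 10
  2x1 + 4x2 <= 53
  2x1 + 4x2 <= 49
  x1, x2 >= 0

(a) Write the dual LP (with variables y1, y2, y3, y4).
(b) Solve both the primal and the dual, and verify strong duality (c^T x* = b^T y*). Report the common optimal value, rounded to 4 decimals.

The standard primal-dual pair for 'max c^T x s.t. A x <= b, x >= 0' is:
  Dual:  min b^T y  s.t.  A^T y >= c,  y >= 0.

So the dual LP is:
  minimize  12y1 + 10y2 + 53y3 + 49y4
  subject to:
    y1 + 2y3 + 2y4 >= 6
    y2 + 4y3 + 4y4 >= 5
    y1, y2, y3, y4 >= 0

Solving the primal: x* = (12, 6.25).
  primal value c^T x* = 103.25.
Solving the dual: y* = (3.5, 0, 0, 1.25).
  dual value b^T y* = 103.25.
Strong duality: c^T x* = b^T y*. Confirmed.

103.25


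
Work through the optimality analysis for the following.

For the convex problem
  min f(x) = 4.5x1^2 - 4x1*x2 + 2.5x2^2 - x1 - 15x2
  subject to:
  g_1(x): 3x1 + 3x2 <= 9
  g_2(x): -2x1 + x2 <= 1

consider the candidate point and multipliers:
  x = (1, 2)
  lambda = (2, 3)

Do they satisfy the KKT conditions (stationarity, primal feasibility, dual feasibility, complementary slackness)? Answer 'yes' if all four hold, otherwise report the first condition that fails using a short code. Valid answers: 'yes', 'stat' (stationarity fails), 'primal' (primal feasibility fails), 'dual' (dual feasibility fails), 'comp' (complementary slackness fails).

Gradient of f: grad f(x) = Q x + c = (0, -9)
Constraint values g_i(x) = a_i^T x - b_i:
  g_1((1, 2)) = 0
  g_2((1, 2)) = -1
Stationarity residual: grad f(x) + sum_i lambda_i a_i = (0, 0)
  -> stationarity OK
Primal feasibility (all g_i <= 0): OK
Dual feasibility (all lambda_i >= 0): OK
Complementary slackness (lambda_i * g_i(x) = 0 for all i): FAILS

Verdict: the first failing condition is complementary_slackness -> comp.

comp


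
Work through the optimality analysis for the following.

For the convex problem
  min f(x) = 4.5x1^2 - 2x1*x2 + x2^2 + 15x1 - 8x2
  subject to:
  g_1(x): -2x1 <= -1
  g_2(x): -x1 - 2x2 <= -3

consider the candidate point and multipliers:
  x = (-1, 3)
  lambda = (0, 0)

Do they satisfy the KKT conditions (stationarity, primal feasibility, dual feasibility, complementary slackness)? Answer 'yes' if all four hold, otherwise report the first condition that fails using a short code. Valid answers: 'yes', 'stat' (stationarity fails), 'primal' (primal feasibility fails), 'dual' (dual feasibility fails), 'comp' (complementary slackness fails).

Gradient of f: grad f(x) = Q x + c = (0, 0)
Constraint values g_i(x) = a_i^T x - b_i:
  g_1((-1, 3)) = 3
  g_2((-1, 3)) = -2
Stationarity residual: grad f(x) + sum_i lambda_i a_i = (0, 0)
  -> stationarity OK
Primal feasibility (all g_i <= 0): FAILS
Dual feasibility (all lambda_i >= 0): OK
Complementary slackness (lambda_i * g_i(x) = 0 for all i): OK

Verdict: the first failing condition is primal_feasibility -> primal.

primal


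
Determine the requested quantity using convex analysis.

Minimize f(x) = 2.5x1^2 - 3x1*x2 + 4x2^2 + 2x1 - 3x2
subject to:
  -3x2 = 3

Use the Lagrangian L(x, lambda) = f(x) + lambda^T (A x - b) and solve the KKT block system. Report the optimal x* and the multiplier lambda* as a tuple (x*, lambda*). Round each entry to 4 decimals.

Form the Lagrangian:
  L(x, lambda) = (1/2) x^T Q x + c^T x + lambda^T (A x - b)
Stationarity (grad_x L = 0): Q x + c + A^T lambda = 0.
Primal feasibility: A x = b.

This gives the KKT block system:
  [ Q   A^T ] [ x     ]   [-c ]
  [ A    0  ] [ lambda ] = [ b ]

Solving the linear system:
  x*      = (-1, -1)
  lambda* = (-2.6667)
  f(x*)   = 4.5

x* = (-1, -1), lambda* = (-2.6667)


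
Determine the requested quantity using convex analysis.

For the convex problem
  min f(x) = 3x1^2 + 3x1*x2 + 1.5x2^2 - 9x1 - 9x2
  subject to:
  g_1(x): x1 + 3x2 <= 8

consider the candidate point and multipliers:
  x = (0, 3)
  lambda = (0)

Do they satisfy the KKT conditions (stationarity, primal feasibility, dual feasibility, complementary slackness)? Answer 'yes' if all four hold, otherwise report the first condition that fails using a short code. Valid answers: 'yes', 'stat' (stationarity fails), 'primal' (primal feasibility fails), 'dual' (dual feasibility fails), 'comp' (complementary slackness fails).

Gradient of f: grad f(x) = Q x + c = (0, 0)
Constraint values g_i(x) = a_i^T x - b_i:
  g_1((0, 3)) = 1
Stationarity residual: grad f(x) + sum_i lambda_i a_i = (0, 0)
  -> stationarity OK
Primal feasibility (all g_i <= 0): FAILS
Dual feasibility (all lambda_i >= 0): OK
Complementary slackness (lambda_i * g_i(x) = 0 for all i): OK

Verdict: the first failing condition is primal_feasibility -> primal.

primal


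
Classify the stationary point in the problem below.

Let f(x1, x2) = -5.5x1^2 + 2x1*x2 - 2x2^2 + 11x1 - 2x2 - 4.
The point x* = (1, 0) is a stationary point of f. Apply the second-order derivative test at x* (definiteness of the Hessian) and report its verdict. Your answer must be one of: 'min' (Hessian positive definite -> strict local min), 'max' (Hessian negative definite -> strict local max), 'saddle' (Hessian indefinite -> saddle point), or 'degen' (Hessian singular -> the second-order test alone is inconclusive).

Compute the Hessian H = grad^2 f:
  H = [[-11, 2], [2, -4]]
Verify stationarity: grad f(x*) = H x* + g = (0, 0).
Eigenvalues of H: -11.5311, -3.4689.
Both eigenvalues < 0, so H is negative definite -> x* is a strict local max.

max


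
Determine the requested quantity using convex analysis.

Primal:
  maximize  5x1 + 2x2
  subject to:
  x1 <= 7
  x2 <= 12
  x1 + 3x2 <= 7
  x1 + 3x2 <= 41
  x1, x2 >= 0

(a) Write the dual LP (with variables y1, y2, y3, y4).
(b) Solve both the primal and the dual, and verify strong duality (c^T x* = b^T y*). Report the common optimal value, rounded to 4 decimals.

The standard primal-dual pair for 'max c^T x s.t. A x <= b, x >= 0' is:
  Dual:  min b^T y  s.t.  A^T y >= c,  y >= 0.

So the dual LP is:
  minimize  7y1 + 12y2 + 7y3 + 41y4
  subject to:
    y1 + y3 + y4 >= 5
    y2 + 3y3 + 3y4 >= 2
    y1, y2, y3, y4 >= 0

Solving the primal: x* = (7, 0).
  primal value c^T x* = 35.
Solving the dual: y* = (4.3333, 0, 0.6667, 0).
  dual value b^T y* = 35.
Strong duality: c^T x* = b^T y*. Confirmed.

35


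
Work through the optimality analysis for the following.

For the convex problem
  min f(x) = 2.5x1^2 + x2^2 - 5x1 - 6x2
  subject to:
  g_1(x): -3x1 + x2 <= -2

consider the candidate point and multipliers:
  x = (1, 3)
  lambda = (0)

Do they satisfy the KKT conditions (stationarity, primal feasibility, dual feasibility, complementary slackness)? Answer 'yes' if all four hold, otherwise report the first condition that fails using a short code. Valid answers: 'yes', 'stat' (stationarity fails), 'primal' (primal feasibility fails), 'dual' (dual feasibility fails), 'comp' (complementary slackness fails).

Gradient of f: grad f(x) = Q x + c = (0, 0)
Constraint values g_i(x) = a_i^T x - b_i:
  g_1((1, 3)) = 2
Stationarity residual: grad f(x) + sum_i lambda_i a_i = (0, 0)
  -> stationarity OK
Primal feasibility (all g_i <= 0): FAILS
Dual feasibility (all lambda_i >= 0): OK
Complementary slackness (lambda_i * g_i(x) = 0 for all i): OK

Verdict: the first failing condition is primal_feasibility -> primal.

primal


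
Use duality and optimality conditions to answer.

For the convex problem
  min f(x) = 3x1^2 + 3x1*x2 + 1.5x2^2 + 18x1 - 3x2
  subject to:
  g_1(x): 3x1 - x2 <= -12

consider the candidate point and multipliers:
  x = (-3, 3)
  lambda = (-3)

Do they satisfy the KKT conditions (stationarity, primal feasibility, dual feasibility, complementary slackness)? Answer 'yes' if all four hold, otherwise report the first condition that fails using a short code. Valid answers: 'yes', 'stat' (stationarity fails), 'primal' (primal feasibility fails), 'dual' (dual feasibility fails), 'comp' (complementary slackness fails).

Gradient of f: grad f(x) = Q x + c = (9, -3)
Constraint values g_i(x) = a_i^T x - b_i:
  g_1((-3, 3)) = 0
Stationarity residual: grad f(x) + sum_i lambda_i a_i = (0, 0)
  -> stationarity OK
Primal feasibility (all g_i <= 0): OK
Dual feasibility (all lambda_i >= 0): FAILS
Complementary slackness (lambda_i * g_i(x) = 0 for all i): OK

Verdict: the first failing condition is dual_feasibility -> dual.

dual


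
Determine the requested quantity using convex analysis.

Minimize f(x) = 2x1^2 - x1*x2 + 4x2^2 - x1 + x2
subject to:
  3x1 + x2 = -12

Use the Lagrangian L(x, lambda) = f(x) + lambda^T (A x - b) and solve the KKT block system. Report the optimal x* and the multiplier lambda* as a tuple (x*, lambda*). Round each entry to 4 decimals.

Form the Lagrangian:
  L(x, lambda) = (1/2) x^T Q x + c^T x + lambda^T (A x - b)
Stationarity (grad_x L = 0): Q x + c + A^T lambda = 0.
Primal feasibility: A x = b.

This gives the KKT block system:
  [ Q   A^T ] [ x     ]   [-c ]
  [ A    0  ] [ lambda ] = [ b ]

Solving the linear system:
  x*      = (-3.6098, -1.1707)
  lambda* = (4.7561)
  f(x*)   = 29.7561

x* = (-3.6098, -1.1707), lambda* = (4.7561)


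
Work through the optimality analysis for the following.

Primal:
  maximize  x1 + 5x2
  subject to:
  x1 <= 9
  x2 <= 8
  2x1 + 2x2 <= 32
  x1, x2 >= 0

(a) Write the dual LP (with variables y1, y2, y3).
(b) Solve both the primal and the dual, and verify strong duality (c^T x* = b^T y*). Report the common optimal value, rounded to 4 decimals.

The standard primal-dual pair for 'max c^T x s.t. A x <= b, x >= 0' is:
  Dual:  min b^T y  s.t.  A^T y >= c,  y >= 0.

So the dual LP is:
  minimize  9y1 + 8y2 + 32y3
  subject to:
    y1 + 2y3 >= 1
    y2 + 2y3 >= 5
    y1, y2, y3 >= 0

Solving the primal: x* = (8, 8).
  primal value c^T x* = 48.
Solving the dual: y* = (0, 4, 0.5).
  dual value b^T y* = 48.
Strong duality: c^T x* = b^T y*. Confirmed.

48


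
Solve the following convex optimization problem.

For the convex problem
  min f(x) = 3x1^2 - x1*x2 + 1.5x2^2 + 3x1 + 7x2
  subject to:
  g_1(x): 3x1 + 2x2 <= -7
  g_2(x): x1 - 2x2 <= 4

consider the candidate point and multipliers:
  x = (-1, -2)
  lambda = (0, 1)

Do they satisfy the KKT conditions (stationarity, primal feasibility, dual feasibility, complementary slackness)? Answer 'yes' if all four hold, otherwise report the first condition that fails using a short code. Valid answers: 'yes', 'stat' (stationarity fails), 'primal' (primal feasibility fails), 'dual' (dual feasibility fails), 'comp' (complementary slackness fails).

Gradient of f: grad f(x) = Q x + c = (-1, 2)
Constraint values g_i(x) = a_i^T x - b_i:
  g_1((-1, -2)) = 0
  g_2((-1, -2)) = -1
Stationarity residual: grad f(x) + sum_i lambda_i a_i = (0, 0)
  -> stationarity OK
Primal feasibility (all g_i <= 0): OK
Dual feasibility (all lambda_i >= 0): OK
Complementary slackness (lambda_i * g_i(x) = 0 for all i): FAILS

Verdict: the first failing condition is complementary_slackness -> comp.

comp


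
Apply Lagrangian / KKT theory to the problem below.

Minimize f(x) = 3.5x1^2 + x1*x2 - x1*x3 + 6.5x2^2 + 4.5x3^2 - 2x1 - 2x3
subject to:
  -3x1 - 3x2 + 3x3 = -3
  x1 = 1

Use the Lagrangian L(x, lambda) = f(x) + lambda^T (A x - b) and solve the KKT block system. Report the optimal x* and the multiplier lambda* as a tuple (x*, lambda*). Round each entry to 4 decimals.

Form the Lagrangian:
  L(x, lambda) = (1/2) x^T Q x + c^T x + lambda^T (A x - b)
Stationarity (grad_x L = 0): Q x + c + A^T lambda = 0.
Primal feasibility: A x = b.

This gives the KKT block system:
  [ Q   A^T ] [ x     ]   [-c ]
  [ A    0  ] [ lambda ] = [ b ]

Solving the linear system:
  x*      = (1, 0.0909, 0.0909)
  lambda* = (0.7273, -2.8182)
  f(x*)   = 1.4091

x* = (1, 0.0909, 0.0909), lambda* = (0.7273, -2.8182)


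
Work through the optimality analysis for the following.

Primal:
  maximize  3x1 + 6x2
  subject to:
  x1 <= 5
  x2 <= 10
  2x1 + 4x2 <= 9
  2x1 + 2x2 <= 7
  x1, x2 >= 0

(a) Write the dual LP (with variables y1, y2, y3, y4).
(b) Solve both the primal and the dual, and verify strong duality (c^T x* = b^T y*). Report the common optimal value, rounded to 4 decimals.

The standard primal-dual pair for 'max c^T x s.t. A x <= b, x >= 0' is:
  Dual:  min b^T y  s.t.  A^T y >= c,  y >= 0.

So the dual LP is:
  minimize  5y1 + 10y2 + 9y3 + 7y4
  subject to:
    y1 + 2y3 + 2y4 >= 3
    y2 + 4y3 + 2y4 >= 6
    y1, y2, y3, y4 >= 0

Solving the primal: x* = (2.5, 1).
  primal value c^T x* = 13.5.
Solving the dual: y* = (0, 0, 1.5, 0).
  dual value b^T y* = 13.5.
Strong duality: c^T x* = b^T y*. Confirmed.

13.5


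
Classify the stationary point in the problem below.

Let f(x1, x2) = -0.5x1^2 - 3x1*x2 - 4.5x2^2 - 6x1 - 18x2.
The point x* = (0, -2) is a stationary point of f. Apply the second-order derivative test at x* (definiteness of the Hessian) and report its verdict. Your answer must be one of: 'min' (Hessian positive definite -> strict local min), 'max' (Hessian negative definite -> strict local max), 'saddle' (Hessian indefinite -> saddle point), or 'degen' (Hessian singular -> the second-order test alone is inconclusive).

Compute the Hessian H = grad^2 f:
  H = [[-1, -3], [-3, -9]]
Verify stationarity: grad f(x*) = H x* + g = (0, 0).
Eigenvalues of H: -10, 0.
H has a zero eigenvalue (singular; negative semidefinite but not definite), so H is neither positive definite, negative definite, nor indefinite. The second-order test alone is inconclusive -> degen.
(Indeed, f is constant along the null direction of H through x*, so x* is not a strict local extremum.)

degen


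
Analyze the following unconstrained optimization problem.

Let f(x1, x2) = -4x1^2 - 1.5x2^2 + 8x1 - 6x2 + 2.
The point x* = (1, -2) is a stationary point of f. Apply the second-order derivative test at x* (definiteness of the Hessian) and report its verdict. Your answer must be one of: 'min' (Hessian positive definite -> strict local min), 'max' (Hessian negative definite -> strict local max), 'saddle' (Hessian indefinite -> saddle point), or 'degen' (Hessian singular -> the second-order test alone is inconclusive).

Compute the Hessian H = grad^2 f:
  H = [[-8, 0], [0, -3]]
Verify stationarity: grad f(x*) = H x* + g = (0, 0).
Eigenvalues of H: -8, -3.
Both eigenvalues < 0, so H is negative definite -> x* is a strict local max.

max


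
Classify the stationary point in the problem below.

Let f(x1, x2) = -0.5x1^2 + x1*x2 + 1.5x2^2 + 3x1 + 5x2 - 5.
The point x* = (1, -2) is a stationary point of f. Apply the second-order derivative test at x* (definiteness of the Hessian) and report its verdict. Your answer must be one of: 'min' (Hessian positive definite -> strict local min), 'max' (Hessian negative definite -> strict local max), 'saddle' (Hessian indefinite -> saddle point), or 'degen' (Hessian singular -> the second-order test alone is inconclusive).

Compute the Hessian H = grad^2 f:
  H = [[-1, 1], [1, 3]]
Verify stationarity: grad f(x*) = H x* + g = (0, 0).
Eigenvalues of H: -1.2361, 3.2361.
Eigenvalues have mixed signs, so H is indefinite -> x* is a saddle point.

saddle


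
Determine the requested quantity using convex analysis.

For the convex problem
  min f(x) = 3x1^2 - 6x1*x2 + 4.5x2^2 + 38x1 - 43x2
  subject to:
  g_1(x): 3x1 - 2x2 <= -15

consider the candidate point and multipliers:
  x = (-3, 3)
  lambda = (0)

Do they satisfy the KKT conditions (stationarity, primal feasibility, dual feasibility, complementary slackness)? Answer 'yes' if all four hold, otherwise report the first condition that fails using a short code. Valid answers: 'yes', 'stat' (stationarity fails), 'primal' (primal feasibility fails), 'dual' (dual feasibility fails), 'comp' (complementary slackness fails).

Gradient of f: grad f(x) = Q x + c = (2, 2)
Constraint values g_i(x) = a_i^T x - b_i:
  g_1((-3, 3)) = 0
Stationarity residual: grad f(x) + sum_i lambda_i a_i = (2, 2)
  -> stationarity FAILS
Primal feasibility (all g_i <= 0): OK
Dual feasibility (all lambda_i >= 0): OK
Complementary slackness (lambda_i * g_i(x) = 0 for all i): OK

Verdict: the first failing condition is stationarity -> stat.

stat


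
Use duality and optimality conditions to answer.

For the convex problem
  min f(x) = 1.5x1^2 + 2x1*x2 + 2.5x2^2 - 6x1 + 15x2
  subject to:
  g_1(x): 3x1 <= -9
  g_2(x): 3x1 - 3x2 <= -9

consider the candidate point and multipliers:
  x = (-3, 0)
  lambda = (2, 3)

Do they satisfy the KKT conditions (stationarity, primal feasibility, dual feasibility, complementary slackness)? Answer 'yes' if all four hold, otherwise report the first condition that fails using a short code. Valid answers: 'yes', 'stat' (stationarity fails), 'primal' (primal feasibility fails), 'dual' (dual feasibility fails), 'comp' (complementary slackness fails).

Gradient of f: grad f(x) = Q x + c = (-15, 9)
Constraint values g_i(x) = a_i^T x - b_i:
  g_1((-3, 0)) = 0
  g_2((-3, 0)) = 0
Stationarity residual: grad f(x) + sum_i lambda_i a_i = (0, 0)
  -> stationarity OK
Primal feasibility (all g_i <= 0): OK
Dual feasibility (all lambda_i >= 0): OK
Complementary slackness (lambda_i * g_i(x) = 0 for all i): OK

Verdict: yes, KKT holds.

yes


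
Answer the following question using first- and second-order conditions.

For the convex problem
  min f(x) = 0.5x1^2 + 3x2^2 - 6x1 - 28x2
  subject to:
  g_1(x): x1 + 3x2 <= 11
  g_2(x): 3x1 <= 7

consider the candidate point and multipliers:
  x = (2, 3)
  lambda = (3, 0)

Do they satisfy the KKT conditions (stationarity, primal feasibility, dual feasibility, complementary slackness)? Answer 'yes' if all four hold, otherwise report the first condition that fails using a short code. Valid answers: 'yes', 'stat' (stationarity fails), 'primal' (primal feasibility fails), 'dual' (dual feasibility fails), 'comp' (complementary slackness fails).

Gradient of f: grad f(x) = Q x + c = (-4, -10)
Constraint values g_i(x) = a_i^T x - b_i:
  g_1((2, 3)) = 0
  g_2((2, 3)) = -1
Stationarity residual: grad f(x) + sum_i lambda_i a_i = (-1, -1)
  -> stationarity FAILS
Primal feasibility (all g_i <= 0): OK
Dual feasibility (all lambda_i >= 0): OK
Complementary slackness (lambda_i * g_i(x) = 0 for all i): OK

Verdict: the first failing condition is stationarity -> stat.

stat


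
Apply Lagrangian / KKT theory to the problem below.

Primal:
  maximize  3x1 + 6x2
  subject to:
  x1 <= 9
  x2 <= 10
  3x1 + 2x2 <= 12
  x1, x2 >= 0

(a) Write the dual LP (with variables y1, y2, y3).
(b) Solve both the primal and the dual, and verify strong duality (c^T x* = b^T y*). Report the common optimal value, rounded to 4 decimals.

The standard primal-dual pair for 'max c^T x s.t. A x <= b, x >= 0' is:
  Dual:  min b^T y  s.t.  A^T y >= c,  y >= 0.

So the dual LP is:
  minimize  9y1 + 10y2 + 12y3
  subject to:
    y1 + 3y3 >= 3
    y2 + 2y3 >= 6
    y1, y2, y3 >= 0

Solving the primal: x* = (0, 6).
  primal value c^T x* = 36.
Solving the dual: y* = (0, 0, 3).
  dual value b^T y* = 36.
Strong duality: c^T x* = b^T y*. Confirmed.

36


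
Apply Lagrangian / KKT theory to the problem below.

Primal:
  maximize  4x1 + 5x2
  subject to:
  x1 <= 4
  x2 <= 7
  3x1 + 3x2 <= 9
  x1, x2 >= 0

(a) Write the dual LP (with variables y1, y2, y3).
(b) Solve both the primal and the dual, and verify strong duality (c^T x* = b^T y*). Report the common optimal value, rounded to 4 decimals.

The standard primal-dual pair for 'max c^T x s.t. A x <= b, x >= 0' is:
  Dual:  min b^T y  s.t.  A^T y >= c,  y >= 0.

So the dual LP is:
  minimize  4y1 + 7y2 + 9y3
  subject to:
    y1 + 3y3 >= 4
    y2 + 3y3 >= 5
    y1, y2, y3 >= 0

Solving the primal: x* = (0, 3).
  primal value c^T x* = 15.
Solving the dual: y* = (0, 0, 1.6667).
  dual value b^T y* = 15.
Strong duality: c^T x* = b^T y*. Confirmed.

15


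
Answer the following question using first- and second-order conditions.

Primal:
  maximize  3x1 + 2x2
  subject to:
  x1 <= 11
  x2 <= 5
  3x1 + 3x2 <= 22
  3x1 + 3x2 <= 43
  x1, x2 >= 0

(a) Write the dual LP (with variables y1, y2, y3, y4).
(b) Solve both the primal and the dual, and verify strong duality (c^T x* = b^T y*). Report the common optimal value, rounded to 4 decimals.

The standard primal-dual pair for 'max c^T x s.t. A x <= b, x >= 0' is:
  Dual:  min b^T y  s.t.  A^T y >= c,  y >= 0.

So the dual LP is:
  minimize  11y1 + 5y2 + 22y3 + 43y4
  subject to:
    y1 + 3y3 + 3y4 >= 3
    y2 + 3y3 + 3y4 >= 2
    y1, y2, y3, y4 >= 0

Solving the primal: x* = (7.3333, 0).
  primal value c^T x* = 22.
Solving the dual: y* = (0, 0, 1, 0).
  dual value b^T y* = 22.
Strong duality: c^T x* = b^T y*. Confirmed.

22


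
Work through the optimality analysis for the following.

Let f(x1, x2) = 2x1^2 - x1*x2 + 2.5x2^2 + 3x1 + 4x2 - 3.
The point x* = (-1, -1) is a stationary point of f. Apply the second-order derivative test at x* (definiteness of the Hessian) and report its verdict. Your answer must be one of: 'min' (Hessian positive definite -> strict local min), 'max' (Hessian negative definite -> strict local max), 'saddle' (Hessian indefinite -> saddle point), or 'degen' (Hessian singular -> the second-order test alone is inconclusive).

Compute the Hessian H = grad^2 f:
  H = [[4, -1], [-1, 5]]
Verify stationarity: grad f(x*) = H x* + g = (0, 0).
Eigenvalues of H: 3.382, 5.618.
Both eigenvalues > 0, so H is positive definite -> x* is a strict local min.

min


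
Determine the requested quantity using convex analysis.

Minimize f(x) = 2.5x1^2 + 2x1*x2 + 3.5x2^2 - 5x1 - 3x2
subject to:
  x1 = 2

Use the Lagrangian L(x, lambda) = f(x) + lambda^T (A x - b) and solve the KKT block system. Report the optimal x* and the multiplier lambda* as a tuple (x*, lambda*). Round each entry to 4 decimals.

Form the Lagrangian:
  L(x, lambda) = (1/2) x^T Q x + c^T x + lambda^T (A x - b)
Stationarity (grad_x L = 0): Q x + c + A^T lambda = 0.
Primal feasibility: A x = b.

This gives the KKT block system:
  [ Q   A^T ] [ x     ]   [-c ]
  [ A    0  ] [ lambda ] = [ b ]

Solving the linear system:
  x*      = (2, -0.1429)
  lambda* = (-4.7143)
  f(x*)   = -0.0714

x* = (2, -0.1429), lambda* = (-4.7143)


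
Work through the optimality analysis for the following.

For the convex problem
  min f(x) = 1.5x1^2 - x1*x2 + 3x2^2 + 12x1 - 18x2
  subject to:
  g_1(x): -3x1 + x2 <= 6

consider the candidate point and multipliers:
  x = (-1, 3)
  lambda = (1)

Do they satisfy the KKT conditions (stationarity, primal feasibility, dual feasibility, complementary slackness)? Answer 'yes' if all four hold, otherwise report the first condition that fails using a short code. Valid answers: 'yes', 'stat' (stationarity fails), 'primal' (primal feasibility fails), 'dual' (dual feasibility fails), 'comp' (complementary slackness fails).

Gradient of f: grad f(x) = Q x + c = (6, 1)
Constraint values g_i(x) = a_i^T x - b_i:
  g_1((-1, 3)) = 0
Stationarity residual: grad f(x) + sum_i lambda_i a_i = (3, 2)
  -> stationarity FAILS
Primal feasibility (all g_i <= 0): OK
Dual feasibility (all lambda_i >= 0): OK
Complementary slackness (lambda_i * g_i(x) = 0 for all i): OK

Verdict: the first failing condition is stationarity -> stat.

stat


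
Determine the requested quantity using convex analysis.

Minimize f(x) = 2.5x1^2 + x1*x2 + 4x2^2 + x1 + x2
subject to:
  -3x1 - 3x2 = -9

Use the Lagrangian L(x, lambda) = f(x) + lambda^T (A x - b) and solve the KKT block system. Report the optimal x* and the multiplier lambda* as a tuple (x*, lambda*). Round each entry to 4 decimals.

Form the Lagrangian:
  L(x, lambda) = (1/2) x^T Q x + c^T x + lambda^T (A x - b)
Stationarity (grad_x L = 0): Q x + c + A^T lambda = 0.
Primal feasibility: A x = b.

This gives the KKT block system:
  [ Q   A^T ] [ x     ]   [-c ]
  [ A    0  ] [ lambda ] = [ b ]

Solving the linear system:
  x*      = (1.9091, 1.0909)
  lambda* = (3.8788)
  f(x*)   = 18.9545

x* = (1.9091, 1.0909), lambda* = (3.8788)


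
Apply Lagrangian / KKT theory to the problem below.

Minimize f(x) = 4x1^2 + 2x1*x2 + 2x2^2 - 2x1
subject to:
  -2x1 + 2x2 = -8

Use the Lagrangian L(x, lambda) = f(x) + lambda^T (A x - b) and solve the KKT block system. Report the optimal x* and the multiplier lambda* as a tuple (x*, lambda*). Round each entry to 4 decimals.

Form the Lagrangian:
  L(x, lambda) = (1/2) x^T Q x + c^T x + lambda^T (A x - b)
Stationarity (grad_x L = 0): Q x + c + A^T lambda = 0.
Primal feasibility: A x = b.

This gives the KKT block system:
  [ Q   A^T ] [ x     ]   [-c ]
  [ A    0  ] [ lambda ] = [ b ]

Solving the linear system:
  x*      = (1.625, -2.375)
  lambda* = (3.125)
  f(x*)   = 10.875

x* = (1.625, -2.375), lambda* = (3.125)


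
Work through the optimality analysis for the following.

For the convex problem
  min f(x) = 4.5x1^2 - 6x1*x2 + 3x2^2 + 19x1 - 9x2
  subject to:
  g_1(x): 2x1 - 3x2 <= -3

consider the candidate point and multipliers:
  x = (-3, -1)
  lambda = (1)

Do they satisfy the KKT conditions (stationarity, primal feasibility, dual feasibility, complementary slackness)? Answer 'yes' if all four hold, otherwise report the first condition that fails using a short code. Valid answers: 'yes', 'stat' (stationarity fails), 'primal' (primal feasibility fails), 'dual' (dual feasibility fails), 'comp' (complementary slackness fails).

Gradient of f: grad f(x) = Q x + c = (-2, 3)
Constraint values g_i(x) = a_i^T x - b_i:
  g_1((-3, -1)) = 0
Stationarity residual: grad f(x) + sum_i lambda_i a_i = (0, 0)
  -> stationarity OK
Primal feasibility (all g_i <= 0): OK
Dual feasibility (all lambda_i >= 0): OK
Complementary slackness (lambda_i * g_i(x) = 0 for all i): OK

Verdict: yes, KKT holds.

yes


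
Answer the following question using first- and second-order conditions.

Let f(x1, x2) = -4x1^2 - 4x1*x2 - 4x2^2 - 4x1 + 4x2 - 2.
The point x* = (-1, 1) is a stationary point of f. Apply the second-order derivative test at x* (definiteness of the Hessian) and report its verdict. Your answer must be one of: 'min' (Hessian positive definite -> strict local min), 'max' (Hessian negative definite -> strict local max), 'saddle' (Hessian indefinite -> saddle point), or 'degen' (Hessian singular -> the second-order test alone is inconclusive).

Compute the Hessian H = grad^2 f:
  H = [[-8, -4], [-4, -8]]
Verify stationarity: grad f(x*) = H x* + g = (0, 0).
Eigenvalues of H: -12, -4.
Both eigenvalues < 0, so H is negative definite -> x* is a strict local max.

max


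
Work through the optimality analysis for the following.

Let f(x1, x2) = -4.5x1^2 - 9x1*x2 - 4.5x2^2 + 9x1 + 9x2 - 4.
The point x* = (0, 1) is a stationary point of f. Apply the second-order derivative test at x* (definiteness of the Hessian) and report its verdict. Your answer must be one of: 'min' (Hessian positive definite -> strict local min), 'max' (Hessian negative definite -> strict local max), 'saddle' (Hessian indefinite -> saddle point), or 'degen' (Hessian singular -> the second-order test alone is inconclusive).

Compute the Hessian H = grad^2 f:
  H = [[-9, -9], [-9, -9]]
Verify stationarity: grad f(x*) = H x* + g = (0, 0).
Eigenvalues of H: -18, 0.
H has a zero eigenvalue (singular; negative semidefinite but not definite), so H is neither positive definite, negative definite, nor indefinite. The second-order test alone is inconclusive -> degen.
(Indeed, f is constant along the null direction of H through x*, so x* is not a strict local extremum.)

degen


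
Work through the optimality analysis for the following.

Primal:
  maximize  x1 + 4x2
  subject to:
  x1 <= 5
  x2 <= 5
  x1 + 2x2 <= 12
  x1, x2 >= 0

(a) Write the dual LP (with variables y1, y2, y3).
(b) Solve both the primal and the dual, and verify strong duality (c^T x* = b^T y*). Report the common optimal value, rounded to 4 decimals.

The standard primal-dual pair for 'max c^T x s.t. A x <= b, x >= 0' is:
  Dual:  min b^T y  s.t.  A^T y >= c,  y >= 0.

So the dual LP is:
  minimize  5y1 + 5y2 + 12y3
  subject to:
    y1 + y3 >= 1
    y2 + 2y3 >= 4
    y1, y2, y3 >= 0

Solving the primal: x* = (2, 5).
  primal value c^T x* = 22.
Solving the dual: y* = (0, 2, 1).
  dual value b^T y* = 22.
Strong duality: c^T x* = b^T y*. Confirmed.

22


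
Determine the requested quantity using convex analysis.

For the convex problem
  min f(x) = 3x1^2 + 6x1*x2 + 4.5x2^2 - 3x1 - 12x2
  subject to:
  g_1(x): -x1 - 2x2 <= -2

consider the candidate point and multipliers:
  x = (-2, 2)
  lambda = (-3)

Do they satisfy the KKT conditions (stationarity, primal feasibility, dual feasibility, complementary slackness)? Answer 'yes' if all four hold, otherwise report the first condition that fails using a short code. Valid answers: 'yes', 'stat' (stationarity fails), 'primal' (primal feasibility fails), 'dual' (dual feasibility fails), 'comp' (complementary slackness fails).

Gradient of f: grad f(x) = Q x + c = (-3, -6)
Constraint values g_i(x) = a_i^T x - b_i:
  g_1((-2, 2)) = 0
Stationarity residual: grad f(x) + sum_i lambda_i a_i = (0, 0)
  -> stationarity OK
Primal feasibility (all g_i <= 0): OK
Dual feasibility (all lambda_i >= 0): FAILS
Complementary slackness (lambda_i * g_i(x) = 0 for all i): OK

Verdict: the first failing condition is dual_feasibility -> dual.

dual


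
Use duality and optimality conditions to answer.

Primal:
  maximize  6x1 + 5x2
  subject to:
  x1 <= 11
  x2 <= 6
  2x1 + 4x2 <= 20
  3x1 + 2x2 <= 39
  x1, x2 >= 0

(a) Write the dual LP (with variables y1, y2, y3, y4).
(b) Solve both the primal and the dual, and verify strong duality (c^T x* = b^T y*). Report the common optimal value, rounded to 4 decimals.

The standard primal-dual pair for 'max c^T x s.t. A x <= b, x >= 0' is:
  Dual:  min b^T y  s.t.  A^T y >= c,  y >= 0.

So the dual LP is:
  minimize  11y1 + 6y2 + 20y3 + 39y4
  subject to:
    y1 + 2y3 + 3y4 >= 6
    y2 + 4y3 + 2y4 >= 5
    y1, y2, y3, y4 >= 0

Solving the primal: x* = (10, 0).
  primal value c^T x* = 60.
Solving the dual: y* = (0, 0, 3, 0).
  dual value b^T y* = 60.
Strong duality: c^T x* = b^T y*. Confirmed.

60


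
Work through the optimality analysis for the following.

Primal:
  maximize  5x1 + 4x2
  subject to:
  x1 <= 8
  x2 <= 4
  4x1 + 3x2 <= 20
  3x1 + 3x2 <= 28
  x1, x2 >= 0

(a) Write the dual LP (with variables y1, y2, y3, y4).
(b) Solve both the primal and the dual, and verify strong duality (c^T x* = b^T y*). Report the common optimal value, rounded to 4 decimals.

The standard primal-dual pair for 'max c^T x s.t. A x <= b, x >= 0' is:
  Dual:  min b^T y  s.t.  A^T y >= c,  y >= 0.

So the dual LP is:
  minimize  8y1 + 4y2 + 20y3 + 28y4
  subject to:
    y1 + 4y3 + 3y4 >= 5
    y2 + 3y3 + 3y4 >= 4
    y1, y2, y3, y4 >= 0

Solving the primal: x* = (2, 4).
  primal value c^T x* = 26.
Solving the dual: y* = (0, 0.25, 1.25, 0).
  dual value b^T y* = 26.
Strong duality: c^T x* = b^T y*. Confirmed.

26


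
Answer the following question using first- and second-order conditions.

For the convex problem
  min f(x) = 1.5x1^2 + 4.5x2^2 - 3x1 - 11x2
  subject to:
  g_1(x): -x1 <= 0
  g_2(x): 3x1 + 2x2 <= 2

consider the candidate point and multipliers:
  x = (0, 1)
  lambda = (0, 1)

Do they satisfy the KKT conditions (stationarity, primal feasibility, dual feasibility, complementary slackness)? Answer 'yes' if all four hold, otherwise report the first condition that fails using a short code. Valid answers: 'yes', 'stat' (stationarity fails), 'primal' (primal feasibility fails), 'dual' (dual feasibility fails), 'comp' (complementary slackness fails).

Gradient of f: grad f(x) = Q x + c = (-3, -2)
Constraint values g_i(x) = a_i^T x - b_i:
  g_1((0, 1)) = 0
  g_2((0, 1)) = 0
Stationarity residual: grad f(x) + sum_i lambda_i a_i = (0, 0)
  -> stationarity OK
Primal feasibility (all g_i <= 0): OK
Dual feasibility (all lambda_i >= 0): OK
Complementary slackness (lambda_i * g_i(x) = 0 for all i): OK

Verdict: yes, KKT holds.

yes
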